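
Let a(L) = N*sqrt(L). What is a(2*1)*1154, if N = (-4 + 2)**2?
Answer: 4616*sqrt(2) ≈ 6528.0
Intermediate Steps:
N = 4 (N = (-2)**2 = 4)
a(L) = 4*sqrt(L)
a(2*1)*1154 = (4*sqrt(2*1))*1154 = (4*sqrt(2))*1154 = 4616*sqrt(2)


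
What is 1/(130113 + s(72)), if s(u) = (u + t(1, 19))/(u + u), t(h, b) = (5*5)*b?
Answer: 144/18736819 ≈ 7.6854e-6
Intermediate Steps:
t(h, b) = 25*b
s(u) = (475 + u)/(2*u) (s(u) = (u + 25*19)/(u + u) = (u + 475)/((2*u)) = (475 + u)*(1/(2*u)) = (475 + u)/(2*u))
1/(130113 + s(72)) = 1/(130113 + (1/2)*(475 + 72)/72) = 1/(130113 + (1/2)*(1/72)*547) = 1/(130113 + 547/144) = 1/(18736819/144) = 144/18736819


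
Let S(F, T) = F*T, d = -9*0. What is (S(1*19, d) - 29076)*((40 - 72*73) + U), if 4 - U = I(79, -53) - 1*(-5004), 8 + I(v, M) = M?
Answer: 295266780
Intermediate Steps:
d = 0
I(v, M) = -8 + M
U = -4939 (U = 4 - ((-8 - 53) - 1*(-5004)) = 4 - (-61 + 5004) = 4 - 1*4943 = 4 - 4943 = -4939)
(S(1*19, d) - 29076)*((40 - 72*73) + U) = ((1*19)*0 - 29076)*((40 - 72*73) - 4939) = (19*0 - 29076)*((40 - 5256) - 4939) = (0 - 29076)*(-5216 - 4939) = -29076*(-10155) = 295266780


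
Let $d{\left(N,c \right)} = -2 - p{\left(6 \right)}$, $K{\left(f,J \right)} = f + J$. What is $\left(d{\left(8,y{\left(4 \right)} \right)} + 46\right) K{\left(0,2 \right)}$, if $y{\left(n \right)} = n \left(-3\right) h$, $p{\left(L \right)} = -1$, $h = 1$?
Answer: $90$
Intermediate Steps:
$K{\left(f,J \right)} = J + f$
$y{\left(n \right)} = - 3 n$ ($y{\left(n \right)} = n \left(-3\right) 1 = - 3 n 1 = - 3 n$)
$d{\left(N,c \right)} = -1$ ($d{\left(N,c \right)} = -2 - -1 = -2 + 1 = -1$)
$\left(d{\left(8,y{\left(4 \right)} \right)} + 46\right) K{\left(0,2 \right)} = \left(-1 + 46\right) \left(2 + 0\right) = 45 \cdot 2 = 90$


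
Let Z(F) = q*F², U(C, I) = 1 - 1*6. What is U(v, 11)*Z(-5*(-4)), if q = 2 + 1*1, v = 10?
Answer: -6000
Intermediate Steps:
q = 3 (q = 2 + 1 = 3)
U(C, I) = -5 (U(C, I) = 1 - 6 = -5)
Z(F) = 3*F²
U(v, 11)*Z(-5*(-4)) = -15*(-5*(-4))² = -15*20² = -15*400 = -5*1200 = -6000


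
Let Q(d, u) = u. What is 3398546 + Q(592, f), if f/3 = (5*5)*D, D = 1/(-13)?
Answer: 44181023/13 ≈ 3.3985e+6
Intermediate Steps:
D = -1/13 ≈ -0.076923
f = -75/13 (f = 3*((5*5)*(-1/13)) = 3*(25*(-1/13)) = 3*(-25/13) = -75/13 ≈ -5.7692)
3398546 + Q(592, f) = 3398546 - 75/13 = 44181023/13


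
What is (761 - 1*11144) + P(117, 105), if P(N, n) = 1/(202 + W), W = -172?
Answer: -311489/30 ≈ -10383.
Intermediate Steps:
P(N, n) = 1/30 (P(N, n) = 1/(202 - 172) = 1/30)
(761 - 1*11144) + P(117, 105) = (761 - 1*11144) + 1/30 = (761 - 11144) + 1/30 = -10383 + 1/30 = -311489/30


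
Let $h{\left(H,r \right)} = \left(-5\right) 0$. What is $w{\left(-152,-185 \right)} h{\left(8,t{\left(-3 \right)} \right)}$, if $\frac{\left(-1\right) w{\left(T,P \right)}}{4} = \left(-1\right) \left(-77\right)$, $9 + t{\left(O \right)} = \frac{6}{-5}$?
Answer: $0$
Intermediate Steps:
$t{\left(O \right)} = - \frac{51}{5}$ ($t{\left(O \right)} = -9 + \frac{6}{-5} = -9 + 6 \left(- \frac{1}{5}\right) = -9 - \frac{6}{5} = - \frac{51}{5}$)
$w{\left(T,P \right)} = -308$ ($w{\left(T,P \right)} = - 4 \left(\left(-1\right) \left(-77\right)\right) = \left(-4\right) 77 = -308$)
$h{\left(H,r \right)} = 0$
$w{\left(-152,-185 \right)} h{\left(8,t{\left(-3 \right)} \right)} = \left(-308\right) 0 = 0$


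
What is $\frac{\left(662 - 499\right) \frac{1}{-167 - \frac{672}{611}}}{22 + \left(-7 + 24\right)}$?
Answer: $- \frac{7661}{308127} \approx -0.024863$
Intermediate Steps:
$\frac{\left(662 - 499\right) \frac{1}{-167 - \frac{672}{611}}}{22 + \left(-7 + 24\right)} = \frac{163 \frac{1}{-167 - \frac{672}{611}}}{22 + 17} = \frac{163 \frac{1}{-167 - \frac{672}{611}}}{39} = \frac{163}{- \frac{102709}{611}} \cdot \frac{1}{39} = 163 \left(- \frac{611}{102709}\right) \frac{1}{39} = \left(- \frac{99593}{102709}\right) \frac{1}{39} = - \frac{7661}{308127}$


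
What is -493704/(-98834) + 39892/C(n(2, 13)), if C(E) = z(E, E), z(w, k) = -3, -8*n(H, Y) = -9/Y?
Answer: -1970602408/148251 ≈ -13292.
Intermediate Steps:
n(H, Y) = 9/(8*Y) (n(H, Y) = -(-9)/(8*Y) = 9/(8*Y))
C(E) = -3
-493704/(-98834) + 39892/C(n(2, 13)) = -493704/(-98834) + 39892/(-3) = -493704*(-1/98834) + 39892*(-⅓) = 246852/49417 - 39892/3 = -1970602408/148251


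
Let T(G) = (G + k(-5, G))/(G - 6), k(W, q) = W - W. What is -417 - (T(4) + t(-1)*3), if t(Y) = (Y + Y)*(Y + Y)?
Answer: -427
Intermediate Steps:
k(W, q) = 0
t(Y) = 4*Y**2 (t(Y) = (2*Y)*(2*Y) = 4*Y**2)
T(G) = G/(-6 + G) (T(G) = (G + 0)/(G - 6) = G/(-6 + G))
-417 - (T(4) + t(-1)*3) = -417 - (4/(-6 + 4) + (4*(-1)**2)*3) = -417 - (4/(-2) + (4*1)*3) = -417 - (4*(-1/2) + 4*3) = -417 - (-2 + 12) = -417 - 1*10 = -417 - 10 = -427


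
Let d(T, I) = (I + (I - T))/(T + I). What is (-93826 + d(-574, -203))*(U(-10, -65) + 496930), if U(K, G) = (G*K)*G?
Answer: -1578453447600/37 ≈ -4.2661e+10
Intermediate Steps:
U(K, G) = K*G²
d(T, I) = (-T + 2*I)/(I + T)
(-93826 + d(-574, -203))*(U(-10, -65) + 496930) = (-93826 + (-1*(-574) + 2*(-203))/(-203 - 574))*(-10*(-65)² + 496930) = (-93826 + (574 - 406)/(-777))*(-10*4225 + 496930) = (-93826 - 1/777*168)*(-42250 + 496930) = (-93826 - 8/37)*454680 = -3471570/37*454680 = -1578453447600/37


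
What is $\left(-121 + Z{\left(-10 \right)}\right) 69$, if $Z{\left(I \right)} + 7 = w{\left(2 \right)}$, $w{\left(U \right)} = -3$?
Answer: $-9039$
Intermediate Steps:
$Z{\left(I \right)} = -10$ ($Z{\left(I \right)} = -7 - 3 = -10$)
$\left(-121 + Z{\left(-10 \right)}\right) 69 = \left(-121 - 10\right) 69 = \left(-131\right) 69 = -9039$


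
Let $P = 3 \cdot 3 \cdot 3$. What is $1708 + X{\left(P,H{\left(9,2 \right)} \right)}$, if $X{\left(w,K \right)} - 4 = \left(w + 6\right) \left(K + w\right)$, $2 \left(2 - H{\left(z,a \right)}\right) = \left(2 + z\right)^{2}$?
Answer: $\frac{1345}{2} \approx 672.5$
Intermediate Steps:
$H{\left(z,a \right)} = 2 - \frac{\left(2 + z\right)^{2}}{2}$
$P = 27$ ($P = 9 \cdot 3 = 27$)
$X{\left(w,K \right)} = 4 + \left(6 + w\right) \left(K + w\right)$ ($X{\left(w,K \right)} = 4 + \left(w + 6\right) \left(K + w\right) = 4 + \left(6 + w\right) \left(K + w\right)$)
$1708 + X{\left(P,H{\left(9,2 \right)} \right)} = 1708 + \left(4 + 27^{2} + 6 \left(2 - \frac{\left(2 + 9\right)^{2}}{2}\right) + 6 \cdot 27 + \left(2 - \frac{\left(2 + 9\right)^{2}}{2}\right) 27\right) = 1708 + \left(4 + 729 + 6 \left(2 - \frac{11^{2}}{2}\right) + 162 + \left(2 - \frac{11^{2}}{2}\right) 27\right) = 1708 + \left(4 + 729 + 6 \left(2 - \frac{121}{2}\right) + 162 + \left(2 - \frac{121}{2}\right) 27\right) = 1708 + \left(4 + 729 + 6 \left(- \frac{117}{2}\right) + 162 - \frac{3159}{2}\right) = 1708 + \left(4 + 729 - 351 + 162 - \frac{3159}{2}\right) = 1708 - \frac{2071}{2} = \frac{1345}{2}$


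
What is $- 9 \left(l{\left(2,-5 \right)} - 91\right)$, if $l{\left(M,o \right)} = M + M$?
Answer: $783$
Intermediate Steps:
$l{\left(M,o \right)} = 2 M$
$- 9 \left(l{\left(2,-5 \right)} - 91\right) = - 9 \left(2 \cdot 2 - 91\right) = - 9 \left(4 - 91\right) = \left(-9\right) \left(-87\right) = 783$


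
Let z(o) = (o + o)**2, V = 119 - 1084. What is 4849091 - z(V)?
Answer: 1124191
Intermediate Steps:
V = -965
z(o) = 4*o**2 (z(o) = (2*o)**2 = 4*o**2)
4849091 - z(V) = 4849091 - 4*(-965)**2 = 4849091 - 4*931225 = 4849091 - 1*3724900 = 4849091 - 3724900 = 1124191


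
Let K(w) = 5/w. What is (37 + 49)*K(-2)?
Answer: -215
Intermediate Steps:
(37 + 49)*K(-2) = (37 + 49)*(5/(-2)) = 86*(5*(-½)) = 86*(-5/2) = -215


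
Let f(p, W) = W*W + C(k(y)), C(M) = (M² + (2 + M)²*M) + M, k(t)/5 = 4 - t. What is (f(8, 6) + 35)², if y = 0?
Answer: 103449241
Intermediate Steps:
k(t) = 20 - 5*t (k(t) = 5*(4 - t) = 20 - 5*t)
C(M) = M + M² + M*(2 + M)² (C(M) = (M² + M*(2 + M)²) + M = M + M² + M*(2 + M)²)
f(p, W) = 10100 + W² (f(p, W) = W*W + (20 - 5*0)*(1 + (20 - 5*0) + (2 + (20 - 5*0))²) = W² + (20 + 0)*(1 + (20 + 0) + (2 + (20 + 0))²) = W² + 20*(1 + 20 + (2 + 20)²) = W² + 20*(1 + 20 + 22²) = W² + 20*(1 + 20 + 484) = W² + 20*505 = W² + 10100 = 10100 + W²)
(f(8, 6) + 35)² = ((10100 + 6²) + 35)² = ((10100 + 36) + 35)² = (10136 + 35)² = 10171² = 103449241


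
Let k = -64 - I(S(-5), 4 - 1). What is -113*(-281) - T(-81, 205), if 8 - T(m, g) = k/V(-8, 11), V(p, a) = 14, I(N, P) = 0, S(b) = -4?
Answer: 222183/7 ≈ 31740.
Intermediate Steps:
k = -64 (k = -64 - 1*0 = -64 + 0 = -64)
T(m, g) = 88/7 (T(m, g) = 8 - (-64)/14 = 8 - 1*(-32/7) = 8 + 32/7 = 88/7)
-113*(-281) - T(-81, 205) = -113*(-281) - 1*88/7 = 31753 - 88/7 = 222183/7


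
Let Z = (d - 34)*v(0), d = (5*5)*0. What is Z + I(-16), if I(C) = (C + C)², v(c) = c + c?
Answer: 1024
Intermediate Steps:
v(c) = 2*c
d = 0 (d = 25*0 = 0)
I(C) = 4*C² (I(C) = (2*C)² = 4*C²)
Z = 0 (Z = (0 - 34)*(2*0) = -34*0 = 0)
Z + I(-16) = 0 + 4*(-16)² = 0 + 4*256 = 0 + 1024 = 1024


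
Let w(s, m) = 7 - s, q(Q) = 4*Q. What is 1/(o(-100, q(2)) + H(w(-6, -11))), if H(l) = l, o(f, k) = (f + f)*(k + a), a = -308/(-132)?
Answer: -3/6161 ≈ -0.00048693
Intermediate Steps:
a = 7/3 (a = -308*(-1/132) = 7/3 ≈ 2.3333)
o(f, k) = 2*f*(7/3 + k) (o(f, k) = (f + f)*(k + 7/3) = (2*f)*(7/3 + k) = 2*f*(7/3 + k))
1/(o(-100, q(2)) + H(w(-6, -11))) = 1/((2/3)*(-100)*(7 + 3*(4*2)) + (7 - 1*(-6))) = 1/((2/3)*(-100)*(7 + 3*8) + (7 + 6)) = 1/((2/3)*(-100)*(7 + 24) + 13) = 1/((2/3)*(-100)*31 + 13) = 1/(-6200/3 + 13) = 1/(-6161/3) = -3/6161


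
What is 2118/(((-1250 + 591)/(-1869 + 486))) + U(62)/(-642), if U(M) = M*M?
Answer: 939004676/211539 ≈ 4438.9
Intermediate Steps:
U(M) = M²
2118/(((-1250 + 591)/(-1869 + 486))) + U(62)/(-642) = 2118/(((-1250 + 591)/(-1869 + 486))) + 62²/(-642) = 2118/((-659/(-1383))) + 3844*(-1/642) = 2118/((-659*(-1/1383))) - 1922/321 = 2118/(659/1383) - 1922/321 = 2118*(1383/659) - 1922/321 = 2929194/659 - 1922/321 = 939004676/211539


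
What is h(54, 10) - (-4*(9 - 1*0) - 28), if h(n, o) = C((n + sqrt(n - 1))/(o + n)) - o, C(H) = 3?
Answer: 57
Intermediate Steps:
h(n, o) = 3 - o
h(54, 10) - (-4*(9 - 1*0) - 28) = (3 - 1*10) - (-4*(9 - 1*0) - 28) = (3 - 10) - (-4*(9 + 0) - 28) = -7 - (-4*9 - 28) = -7 - (-36 - 28) = -7 - 1*(-64) = -7 + 64 = 57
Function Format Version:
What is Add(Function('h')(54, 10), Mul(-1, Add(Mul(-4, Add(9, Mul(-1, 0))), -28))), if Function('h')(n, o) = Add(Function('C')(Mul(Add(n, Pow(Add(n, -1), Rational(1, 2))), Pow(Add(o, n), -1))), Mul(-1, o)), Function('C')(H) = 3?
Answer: 57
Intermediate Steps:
Function('h')(n, o) = Add(3, Mul(-1, o))
Add(Function('h')(54, 10), Mul(-1, Add(Mul(-4, Add(9, Mul(-1, 0))), -28))) = Add(Add(3, Mul(-1, 10)), Mul(-1, Add(Mul(-4, Add(9, Mul(-1, 0))), -28))) = Add(Add(3, -10), Mul(-1, Add(Mul(-4, Add(9, 0)), -28))) = Add(-7, Mul(-1, Add(Mul(-4, 9), -28))) = Add(-7, Mul(-1, Add(-36, -28))) = Add(-7, Mul(-1, -64)) = Add(-7, 64) = 57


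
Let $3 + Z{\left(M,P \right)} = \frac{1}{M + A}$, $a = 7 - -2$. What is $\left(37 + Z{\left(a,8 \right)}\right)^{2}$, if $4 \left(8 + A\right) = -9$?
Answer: $\frac{27556}{25} \approx 1102.2$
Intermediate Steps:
$A = - \frac{41}{4}$ ($A = -8 + \frac{1}{4} \left(-9\right) = -8 - \frac{9}{4} = - \frac{41}{4} \approx -10.25$)
$a = 9$ ($a = 7 + 2 = 9$)
$Z{\left(M,P \right)} = -3 + \frac{1}{- \frac{41}{4} + M}$ ($Z{\left(M,P \right)} = -3 + \frac{1}{M - \frac{41}{4}} = -3 + \frac{1}{- \frac{41}{4} + M}$)
$\left(37 + Z{\left(a,8 \right)}\right)^{2} = \left(37 + \frac{127 - 108}{-41 + 4 \cdot 9}\right)^{2} = \left(37 + \frac{127 - 108}{-41 + 36}\right)^{2} = \left(37 + \frac{1}{-5} \cdot 19\right)^{2} = \left(37 - \frac{19}{5}\right)^{2} = \left(\frac{166}{5}\right)^{2} = \frac{27556}{25}$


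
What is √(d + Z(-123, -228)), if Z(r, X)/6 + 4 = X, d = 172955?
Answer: √171563 ≈ 414.20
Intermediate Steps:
Z(r, X) = -24 + 6*X
√(d + Z(-123, -228)) = √(172955 + (-24 + 6*(-228))) = √(172955 + (-24 - 1368)) = √(172955 - 1392) = √171563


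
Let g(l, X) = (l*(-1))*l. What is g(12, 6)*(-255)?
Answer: 36720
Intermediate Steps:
g(l, X) = -l² (g(l, X) = (-l)*l = -l²)
g(12, 6)*(-255) = -1*12²*(-255) = -1*144*(-255) = -144*(-255) = 36720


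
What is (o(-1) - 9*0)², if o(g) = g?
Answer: 1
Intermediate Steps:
(o(-1) - 9*0)² = (-1 - 9*0)² = (-1 + 0)² = (-1)² = 1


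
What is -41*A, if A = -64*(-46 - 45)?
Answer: -238784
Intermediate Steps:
A = 5824 (A = -64*(-91) = 5824)
-41*A = -41*5824 = -238784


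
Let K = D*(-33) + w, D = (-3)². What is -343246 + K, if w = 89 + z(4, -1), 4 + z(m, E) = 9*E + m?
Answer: -343463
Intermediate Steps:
z(m, E) = -4 + m + 9*E (z(m, E) = -4 + (9*E + m) = -4 + (m + 9*E) = -4 + m + 9*E)
D = 9
w = 80 (w = 89 + (-4 + 4 + 9*(-1)) = 89 + (-4 + 4 - 9) = 89 - 9 = 80)
K = -217 (K = 9*(-33) + 80 = -297 + 80 = -217)
-343246 + K = -343246 - 217 = -343463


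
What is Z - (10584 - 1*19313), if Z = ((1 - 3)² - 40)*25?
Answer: 7829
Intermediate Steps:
Z = -900 (Z = ((-2)² - 40)*25 = (4 - 40)*25 = -36*25 = -900)
Z - (10584 - 1*19313) = -900 - (10584 - 1*19313) = -900 - (10584 - 19313) = -900 - 1*(-8729) = -900 + 8729 = 7829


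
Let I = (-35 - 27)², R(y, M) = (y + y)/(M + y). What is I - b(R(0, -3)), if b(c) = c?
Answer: 3844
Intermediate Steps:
R(y, M) = 2*y/(M + y) (R(y, M) = (2*y)/(M + y) = 2*y/(M + y))
I = 3844 (I = (-62)² = 3844)
I - b(R(0, -3)) = 3844 - 2*0/(-3 + 0) = 3844 - 2*0/(-3) = 3844 - 2*0*(-1)/3 = 3844 - 1*0 = 3844 + 0 = 3844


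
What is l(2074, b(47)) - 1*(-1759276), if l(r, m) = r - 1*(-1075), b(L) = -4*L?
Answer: 1762425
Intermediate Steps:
l(r, m) = 1075 + r (l(r, m) = r + 1075 = 1075 + r)
l(2074, b(47)) - 1*(-1759276) = (1075 + 2074) - 1*(-1759276) = 3149 + 1759276 = 1762425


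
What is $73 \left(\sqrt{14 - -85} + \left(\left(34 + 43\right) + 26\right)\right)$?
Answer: $7519 + 219 \sqrt{11} \approx 8245.3$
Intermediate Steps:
$73 \left(\sqrt{14 - -85} + \left(\left(34 + 43\right) + 26\right)\right) = 73 \left(\sqrt{14 + 85} + \left(77 + 26\right)\right) = 73 \left(\sqrt{99} + 103\right) = 73 \left(3 \sqrt{11} + 103\right) = 73 \left(103 + 3 \sqrt{11}\right) = 7519 + 219 \sqrt{11}$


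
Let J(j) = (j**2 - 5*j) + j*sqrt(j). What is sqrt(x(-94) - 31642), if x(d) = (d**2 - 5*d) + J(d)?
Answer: sqrt(-13030 - 94*I*sqrt(94)) ≈ 3.9896 - 114.22*I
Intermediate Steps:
J(j) = j**2 + j**(3/2) - 5*j (J(j) = (j**2 - 5*j) + j**(3/2) = j**2 + j**(3/2) - 5*j)
x(d) = d**(3/2) - 10*d + 2*d**2 (x(d) = (d**2 - 5*d) + (d**2 + d**(3/2) - 5*d) = d**(3/2) - 10*d + 2*d**2)
sqrt(x(-94) - 31642) = sqrt(((-94)**(3/2) - 10*(-94) + 2*(-94)**2) - 31642) = sqrt((-94*I*sqrt(94) + 940 + 2*8836) - 31642) = sqrt((-94*I*sqrt(94) + 940 + 17672) - 31642) = sqrt((18612 - 94*I*sqrt(94)) - 31642) = sqrt(-13030 - 94*I*sqrt(94))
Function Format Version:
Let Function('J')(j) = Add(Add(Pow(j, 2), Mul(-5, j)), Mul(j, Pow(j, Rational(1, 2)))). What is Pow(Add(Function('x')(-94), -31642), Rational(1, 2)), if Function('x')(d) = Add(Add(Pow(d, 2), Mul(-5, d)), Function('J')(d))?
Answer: Pow(Add(-13030, Mul(-94, I, Pow(94, Rational(1, 2)))), Rational(1, 2)) ≈ Add(3.9896, Mul(-114.22, I))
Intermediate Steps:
Function('J')(j) = Add(Pow(j, 2), Pow(j, Rational(3, 2)), Mul(-5, j)) (Function('J')(j) = Add(Add(Pow(j, 2), Mul(-5, j)), Pow(j, Rational(3, 2))) = Add(Pow(j, 2), Pow(j, Rational(3, 2)), Mul(-5, j)))
Function('x')(d) = Add(Pow(d, Rational(3, 2)), Mul(-10, d), Mul(2, Pow(d, 2))) (Function('x')(d) = Add(Add(Pow(d, 2), Mul(-5, d)), Add(Pow(d, 2), Pow(d, Rational(3, 2)), Mul(-5, d))) = Add(Pow(d, Rational(3, 2)), Mul(-10, d), Mul(2, Pow(d, 2))))
Pow(Add(Function('x')(-94), -31642), Rational(1, 2)) = Pow(Add(Add(Pow(-94, Rational(3, 2)), Mul(-10, -94), Mul(2, Pow(-94, 2))), -31642), Rational(1, 2)) = Pow(Add(Add(Mul(-94, I, Pow(94, Rational(1, 2))), 940, Mul(2, 8836)), -31642), Rational(1, 2)) = Pow(Add(Add(Mul(-94, I, Pow(94, Rational(1, 2))), 940, 17672), -31642), Rational(1, 2)) = Pow(Add(Add(18612, Mul(-94, I, Pow(94, Rational(1, 2)))), -31642), Rational(1, 2)) = Pow(Add(-13030, Mul(-94, I, Pow(94, Rational(1, 2)))), Rational(1, 2))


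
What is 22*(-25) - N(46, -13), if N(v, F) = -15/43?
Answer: -23635/43 ≈ -549.65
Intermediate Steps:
N(v, F) = -15/43 (N(v, F) = -15*1/43 = -15/43)
22*(-25) - N(46, -13) = 22*(-25) - 1*(-15/43) = -550 + 15/43 = -23635/43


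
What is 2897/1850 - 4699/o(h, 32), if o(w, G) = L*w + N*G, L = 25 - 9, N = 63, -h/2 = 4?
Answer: -1611807/1746400 ≈ -0.92293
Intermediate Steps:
h = -8 (h = -2*4 = -8)
L = 16
o(w, G) = 16*w + 63*G
2897/1850 - 4699/o(h, 32) = 2897/1850 - 4699/(16*(-8) + 63*32) = 2897*(1/1850) - 4699/(-128 + 2016) = 2897/1850 - 4699/1888 = -1611807/1746400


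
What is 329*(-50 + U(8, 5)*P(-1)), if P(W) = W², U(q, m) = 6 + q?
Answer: -11844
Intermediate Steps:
329*(-50 + U(8, 5)*P(-1)) = 329*(-50 + (6 + 8)*(-1)²) = 329*(-50 + 14*1) = 329*(-50 + 14) = 329*(-36) = -11844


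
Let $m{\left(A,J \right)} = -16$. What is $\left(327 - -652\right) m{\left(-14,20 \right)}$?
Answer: $-15664$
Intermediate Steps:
$\left(327 - -652\right) m{\left(-14,20 \right)} = \left(327 - -652\right) \left(-16\right) = \left(327 + 652\right) \left(-16\right) = 979 \left(-16\right) = -15664$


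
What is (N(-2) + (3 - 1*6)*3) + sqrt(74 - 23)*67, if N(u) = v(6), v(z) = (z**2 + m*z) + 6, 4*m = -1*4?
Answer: 27 + 67*sqrt(51) ≈ 505.48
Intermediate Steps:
m = -1 (m = (-1*4)/4 = (1/4)*(-4) = -1)
v(z) = 6 + z**2 - z (v(z) = (z**2 - z) + 6 = 6 + z**2 - z)
N(u) = 36 (N(u) = 6 + 6**2 - 1*6 = 6 + 36 - 6 = 36)
(N(-2) + (3 - 1*6)*3) + sqrt(74 - 23)*67 = (36 + (3 - 1*6)*3) + sqrt(74 - 23)*67 = (36 + (3 - 6)*3) + sqrt(51)*67 = (36 - 3*3) + 67*sqrt(51) = (36 - 9) + 67*sqrt(51) = 27 + 67*sqrt(51)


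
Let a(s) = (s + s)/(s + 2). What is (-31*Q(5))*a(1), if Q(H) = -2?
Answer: 124/3 ≈ 41.333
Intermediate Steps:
a(s) = 2*s/(2 + s) (a(s) = (2*s)/(2 + s) = 2*s/(2 + s))
(-31*Q(5))*a(1) = (-31*(-2))*(2*1/(2 + 1)) = 62*(2*1/3) = 62*(2*1*(⅓)) = 62*(⅔) = 124/3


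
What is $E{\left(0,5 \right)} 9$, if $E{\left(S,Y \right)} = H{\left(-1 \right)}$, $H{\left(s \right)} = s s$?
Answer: $9$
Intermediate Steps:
$H{\left(s \right)} = s^{2}$
$E{\left(S,Y \right)} = 1$ ($E{\left(S,Y \right)} = \left(-1\right)^{2} = 1$)
$E{\left(0,5 \right)} 9 = 1 \cdot 9 = 9$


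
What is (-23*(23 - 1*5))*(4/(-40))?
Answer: 207/5 ≈ 41.400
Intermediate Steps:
(-23*(23 - 1*5))*(4/(-40)) = (-23*(23 - 5))*(4*(-1/40)) = -23*18*(-1/10) = -414*(-1/10) = 207/5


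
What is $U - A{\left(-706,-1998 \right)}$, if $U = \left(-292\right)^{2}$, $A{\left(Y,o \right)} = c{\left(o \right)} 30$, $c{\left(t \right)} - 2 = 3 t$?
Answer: $265024$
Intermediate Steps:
$c{\left(t \right)} = 2 + 3 t$
$A{\left(Y,o \right)} = 60 + 90 o$ ($A{\left(Y,o \right)} = \left(2 + 3 o\right) 30 = 60 + 90 o$)
$U = 85264$
$U - A{\left(-706,-1998 \right)} = 85264 - \left(60 + 90 \left(-1998\right)\right) = 85264 - \left(60 - 179820\right) = 85264 - -179760 = 85264 + 179760 = 265024$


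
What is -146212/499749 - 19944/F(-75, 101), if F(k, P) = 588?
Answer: -837747226/24487701 ≈ -34.211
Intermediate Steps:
-146212/499749 - 19944/F(-75, 101) = -146212/499749 - 19944/588 = -146212*1/499749 - 19944*1/588 = -146212/499749 - 1662/49 = -837747226/24487701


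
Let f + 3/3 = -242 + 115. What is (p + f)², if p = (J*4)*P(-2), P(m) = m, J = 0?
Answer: 16384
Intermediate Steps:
p = 0 (p = (0*4)*(-2) = 0*(-2) = 0)
f = -128 (f = -1 + (-242 + 115) = -1 - 127 = -128)
(p + f)² = (0 - 128)² = (-128)² = 16384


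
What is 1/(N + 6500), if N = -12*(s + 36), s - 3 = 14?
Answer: 1/5864 ≈ 0.00017053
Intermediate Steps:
s = 17 (s = 3 + 14 = 17)
N = -636 (N = -12*(17 + 36) = -12*53 = -636)
1/(N + 6500) = 1/(-636 + 6500) = 1/5864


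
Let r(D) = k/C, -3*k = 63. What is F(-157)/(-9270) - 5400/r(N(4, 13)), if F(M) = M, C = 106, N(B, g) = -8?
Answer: 1768717099/64890 ≈ 27257.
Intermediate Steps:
k = -21 (k = -1/3*63 = -21)
r(D) = -21/106
F(-157)/(-9270) - 5400/r(N(4, 13)) = -157/(-9270) - 5400/(-21/106) = -157*(-1/9270) - 5400*(-106/21) = 157/9270 + 190800/7 = 1768717099/64890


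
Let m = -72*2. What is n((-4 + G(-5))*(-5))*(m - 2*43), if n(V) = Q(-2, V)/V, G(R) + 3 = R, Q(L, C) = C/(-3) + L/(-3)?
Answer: 667/9 ≈ 74.111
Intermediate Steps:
Q(L, C) = -C/3 - L/3 (Q(L, C) = C*(-⅓) + L*(-⅓) = -C/3 - L/3)
G(R) = -3 + R
m = -144
n(V) = (⅔ - V/3)/V (n(V) = (-V/3 - ⅓*(-2))/V = (-V/3 + ⅔)/V = (⅔ - V/3)/V)
n((-4 + G(-5))*(-5))*(m - 2*43) = ((2 - (-4 + (-3 - 5))*(-5))/(3*(((-4 + (-3 - 5))*(-5)))))*(-144 - 2*43) = ((2 - (-4 - 8)*(-5))/(3*(((-4 - 8)*(-5)))))*(-144 - 86) = ((2 - (-12)*(-5))/(3*((-12*(-5)))))*(-230) = ((⅓)*(2 - 1*60)/60)*(-230) = ((⅓)*(1/60)*(2 - 60))*(-230) = ((⅓)*(1/60)*(-58))*(-230) = -29/90*(-230) = 667/9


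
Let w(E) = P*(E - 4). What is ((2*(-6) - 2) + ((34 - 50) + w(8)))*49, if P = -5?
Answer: -2450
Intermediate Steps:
w(E) = 20 - 5*E (w(E) = -5*(E - 4) = -5*(-4 + E) = 20 - 5*E)
((2*(-6) - 2) + ((34 - 50) + w(8)))*49 = ((2*(-6) - 2) + ((34 - 50) + (20 - 5*8)))*49 = ((-12 - 2) + (-16 + (20 - 40)))*49 = (-14 + (-16 - 20))*49 = (-14 - 36)*49 = -50*49 = -2450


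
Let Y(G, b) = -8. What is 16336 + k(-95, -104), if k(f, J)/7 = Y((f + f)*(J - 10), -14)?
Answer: 16280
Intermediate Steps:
k(f, J) = -56 (k(f, J) = 7*(-8) = -56)
16336 + k(-95, -104) = 16336 - 56 = 16280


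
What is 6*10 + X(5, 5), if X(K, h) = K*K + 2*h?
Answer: 95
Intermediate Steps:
X(K, h) = K² + 2*h
6*10 + X(5, 5) = 6*10 + (5² + 2*5) = 60 + (25 + 10) = 60 + 35 = 95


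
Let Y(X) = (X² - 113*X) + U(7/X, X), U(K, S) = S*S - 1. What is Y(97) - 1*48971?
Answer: -41115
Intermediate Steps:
U(K, S) = -1 + S² (U(K, S) = S² - 1 = -1 + S²)
Y(X) = -1 - 113*X + 2*X² (Y(X) = (X² - 113*X) + (-1 + X²) = -1 - 113*X + 2*X²)
Y(97) - 1*48971 = (-1 - 113*97 + 2*97²) - 1*48971 = (-1 - 10961 + 2*9409) - 48971 = (-1 - 10961 + 18818) - 48971 = 7856 - 48971 = -41115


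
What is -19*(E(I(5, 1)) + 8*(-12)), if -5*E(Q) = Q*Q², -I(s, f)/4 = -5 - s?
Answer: 245024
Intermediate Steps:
I(s, f) = 20 + 4*s (I(s, f) = -4*(-5 - s) = 20 + 4*s)
E(Q) = -Q³/5 (E(Q) = -Q*Q²/5 = -Q³/5)
-19*(E(I(5, 1)) + 8*(-12)) = -19*(-(20 + 4*5)³/5 + 8*(-12)) = -19*(-(20 + 20)³/5 - 96) = -19*(-⅕*40³ - 96) = -19*(-⅕*64000 - 96) = -19*(-12800 - 96) = -19*(-12896) = 245024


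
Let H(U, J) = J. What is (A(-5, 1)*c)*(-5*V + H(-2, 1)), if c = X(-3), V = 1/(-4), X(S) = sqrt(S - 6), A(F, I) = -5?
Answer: -135*I/4 ≈ -33.75*I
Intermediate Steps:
X(S) = sqrt(-6 + S)
V = -1/4 ≈ -0.25000
c = 3*I (c = sqrt(-6 - 3) = sqrt(-9) = 3*I ≈ 3.0*I)
(A(-5, 1)*c)*(-5*V + H(-2, 1)) = (-15*I)*(-5*(-1/4) + 1) = (-15*I)*(5/4 + 1) = -15*I*(9/4) = -135*I/4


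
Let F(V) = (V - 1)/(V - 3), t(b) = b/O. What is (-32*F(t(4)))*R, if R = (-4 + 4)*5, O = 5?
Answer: 0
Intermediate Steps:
t(b) = b/5
R = 0 (R = 0*5 = 0)
F(V) = (-1 + V)/(-3 + V)
(-32*F(t(4)))*R = -32*(-1 + (1/5)*4)/(-3 + (1/5)*4)*0 = -32*(-1 + 4/5)/(-3 + 4/5)*0 = -32*(-1)/((-11/5)*5)*0 = -(-160)*(-1)/(11*5)*0 = -32*1/11*0 = -32/11*0 = 0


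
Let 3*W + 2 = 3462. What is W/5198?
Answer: 1730/7797 ≈ 0.22188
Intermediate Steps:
W = 3460/3 (W = -⅔ + (⅓)*3462 = -⅔ + 1154 = 3460/3 ≈ 1153.3)
W/5198 = (3460/3)/5198 = (3460/3)*(1/5198) = 1730/7797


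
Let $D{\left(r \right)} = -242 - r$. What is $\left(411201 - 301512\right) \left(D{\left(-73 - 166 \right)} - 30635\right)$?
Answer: $-3360651582$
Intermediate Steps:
$\left(411201 - 301512\right) \left(D{\left(-73 - 166 \right)} - 30635\right) = \left(411201 - 301512\right) \left(\left(-242 - \left(-73 - 166\right)\right) - 30635\right) = 109689 \left(\left(-242 - \left(-73 - 166\right)\right) - 30635\right) = 109689 \left(\left(-242 - -239\right) - 30635\right) = 109689 \left(\left(-242 + 239\right) - 30635\right) = 109689 \left(-3 - 30635\right) = 109689 \left(-30638\right) = -3360651582$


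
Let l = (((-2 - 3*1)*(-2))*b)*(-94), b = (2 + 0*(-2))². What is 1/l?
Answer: -1/3760 ≈ -0.00026596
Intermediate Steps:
b = 4 (b = (2 + 0)² = 2² = 4)
l = -3760 (l = (((-2 - 3*1)*(-2))*4)*(-94) = (((-2 - 3)*(-2))*4)*(-94) = (-5*(-2)*4)*(-94) = (10*4)*(-94) = 40*(-94) = -3760)
1/l = 1/(-3760) = -1/3760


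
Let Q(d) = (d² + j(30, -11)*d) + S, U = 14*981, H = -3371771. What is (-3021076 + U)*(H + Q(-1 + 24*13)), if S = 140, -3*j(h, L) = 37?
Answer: 29580928652054/3 ≈ 9.8603e+12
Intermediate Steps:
U = 13734
j(h, L) = -37/3 (j(h, L) = -⅓*37 = -37/3)
Q(d) = 140 + d² - 37*d/3 (Q(d) = (d² - 37*d/3) + 140 = 140 + d² - 37*d/3)
(-3021076 + U)*(H + Q(-1 + 24*13)) = (-3021076 + 13734)*(-3371771 + (140 + (-1 + 24*13)² - 37*(-1 + 24*13)/3)) = -3007342*(-3371771 + (140 + (-1 + 312)² - 37*(-1 + 312)/3)) = -3007342*(-3371771 + (140 + 311² - 37/3*311)) = -3007342*(-3371771 + (140 + 96721 - 11507/3)) = -3007342*(-3371771 + 279076/3) = -3007342*(-9836237/3) = 29580928652054/3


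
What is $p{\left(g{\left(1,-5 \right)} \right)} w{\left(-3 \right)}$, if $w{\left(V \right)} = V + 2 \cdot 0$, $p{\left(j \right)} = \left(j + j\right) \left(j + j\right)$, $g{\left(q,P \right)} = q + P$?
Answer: $-192$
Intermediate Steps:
$g{\left(q,P \right)} = P + q$
$p{\left(j \right)} = 4 j^{2}$ ($p{\left(j \right)} = 2 j 2 j = 4 j^{2}$)
$w{\left(V \right)} = V$ ($w{\left(V \right)} = V + 0 = V$)
$p{\left(g{\left(1,-5 \right)} \right)} w{\left(-3 \right)} = 4 \left(-5 + 1\right)^{2} \left(-3\right) = 4 \left(-4\right)^{2} \left(-3\right) = 4 \cdot 16 \left(-3\right) = 64 \left(-3\right) = -192$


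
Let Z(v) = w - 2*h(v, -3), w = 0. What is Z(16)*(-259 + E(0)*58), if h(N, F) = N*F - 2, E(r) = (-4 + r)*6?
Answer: -165100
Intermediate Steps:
E(r) = -24 + 6*r
h(N, F) = -2 + F*N (h(N, F) = F*N - 2 = -2 + F*N)
Z(v) = 4 + 6*v (Z(v) = 0 - 2*(-2 - 3*v) = 0 + (4 + 6*v) = 4 + 6*v)
Z(16)*(-259 + E(0)*58) = (4 + 6*16)*(-259 + (-24 + 6*0)*58) = (4 + 96)*(-259 + (-24 + 0)*58) = 100*(-259 - 24*58) = 100*(-259 - 1392) = 100*(-1651) = -165100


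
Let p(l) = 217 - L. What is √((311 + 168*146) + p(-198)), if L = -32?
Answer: 112*√2 ≈ 158.39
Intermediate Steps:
p(l) = 249 (p(l) = 217 - 1*(-32) = 217 + 32 = 249)
√((311 + 168*146) + p(-198)) = √((311 + 168*146) + 249) = √((311 + 24528) + 249) = √(24839 + 249) = √25088 = 112*√2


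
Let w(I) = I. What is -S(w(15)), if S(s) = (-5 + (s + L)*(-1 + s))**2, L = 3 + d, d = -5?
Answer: -31329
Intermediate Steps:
L = -2 (L = 3 - 5 = -2)
S(s) = (-5 + (-1 + s)*(-2 + s))**2 (S(s) = (-5 + (s - 2)*(-1 + s))**2 = (-5 + (-2 + s)*(-1 + s))**2 = (-5 + (-1 + s)*(-2 + s))**2)
-S(w(15)) = -(3 - 1*15**2 + 3*15)**2 = -(3 - 1*225 + 45)**2 = -(3 - 225 + 45)**2 = -1*(-177)**2 = -1*31329 = -31329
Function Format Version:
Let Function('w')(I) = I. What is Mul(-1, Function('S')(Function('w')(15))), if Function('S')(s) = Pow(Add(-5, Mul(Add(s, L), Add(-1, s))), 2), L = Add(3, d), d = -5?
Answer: -31329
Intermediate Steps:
L = -2 (L = Add(3, -5) = -2)
Function('S')(s) = Pow(Add(-5, Mul(Add(-1, s), Add(-2, s))), 2) (Function('S')(s) = Pow(Add(-5, Mul(Add(s, -2), Add(-1, s))), 2) = Pow(Add(-5, Mul(Add(-2, s), Add(-1, s))), 2) = Pow(Add(-5, Mul(Add(-1, s), Add(-2, s))), 2))
Mul(-1, Function('S')(Function('w')(15))) = Mul(-1, Pow(Add(3, Mul(-1, Pow(15, 2)), Mul(3, 15)), 2)) = Mul(-1, Pow(Add(3, Mul(-1, 225), 45), 2)) = Mul(-1, Pow(Add(3, -225, 45), 2)) = Mul(-1, Pow(-177, 2)) = Mul(-1, 31329) = -31329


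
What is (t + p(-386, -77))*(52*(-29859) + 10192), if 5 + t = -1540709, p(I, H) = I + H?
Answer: 2377228534252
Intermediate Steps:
p(I, H) = H + I
t = -1540714 (t = -5 - 1540709 = -1540714)
(t + p(-386, -77))*(52*(-29859) + 10192) = (-1540714 + (-77 - 386))*(52*(-29859) + 10192) = (-1540714 - 463)*(-1552668 + 10192) = -1541177*(-1542476) = 2377228534252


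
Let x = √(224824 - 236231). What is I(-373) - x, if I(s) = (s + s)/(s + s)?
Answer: 1 - I*√11407 ≈ 1.0 - 106.8*I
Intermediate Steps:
x = I*√11407 (x = √(-11407) = I*√11407 ≈ 106.8*I)
I(s) = 1 (I(s) = (2*s)/((2*s)) = (2*s)*(1/(2*s)) = 1)
I(-373) - x = 1 - I*√11407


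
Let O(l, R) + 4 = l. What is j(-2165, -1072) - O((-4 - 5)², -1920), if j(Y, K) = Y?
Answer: -2242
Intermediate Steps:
O(l, R) = -4 + l
j(-2165, -1072) - O((-4 - 5)², -1920) = -2165 - (-4 + (-4 - 5)²) = -2165 - (-4 + (-9)²) = -2165 - (-4 + 81) = -2165 - 1*77 = -2165 - 77 = -2242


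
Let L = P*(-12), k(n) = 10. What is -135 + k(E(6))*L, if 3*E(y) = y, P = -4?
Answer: 345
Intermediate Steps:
E(y) = y/3
L = 48 (L = -4*(-12) = 48)
-135 + k(E(6))*L = -135 + 10*48 = -135 + 480 = 345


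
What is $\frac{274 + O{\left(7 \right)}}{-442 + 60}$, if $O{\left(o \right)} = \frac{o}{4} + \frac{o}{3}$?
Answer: $- \frac{3337}{4584} \approx -0.72797$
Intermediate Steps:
$O{\left(o \right)} = \frac{7 o}{12}$ ($O{\left(o \right)} = o \frac{1}{4} + o \frac{1}{3} = \frac{o}{4} + \frac{o}{3} = \frac{7 o}{12}$)
$\frac{274 + O{\left(7 \right)}}{-442 + 60} = \frac{274 + \frac{7}{12} \cdot 7}{-442 + 60} = \frac{274 + \frac{49}{12}}{-382} = \frac{3337}{12} \left(- \frac{1}{382}\right) = - \frac{3337}{4584}$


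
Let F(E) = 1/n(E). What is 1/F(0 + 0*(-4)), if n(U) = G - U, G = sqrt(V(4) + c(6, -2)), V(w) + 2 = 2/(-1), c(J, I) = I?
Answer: I*sqrt(6) ≈ 2.4495*I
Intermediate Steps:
V(w) = -4 (V(w) = -2 + 2/(-1) = -2 + 2*(-1) = -2 - 2 = -4)
G = I*sqrt(6) (G = sqrt(-4 - 2) = sqrt(-6) = I*sqrt(6) ≈ 2.4495*I)
n(U) = -U + I*sqrt(6) (n(U) = I*sqrt(6) - U = -U + I*sqrt(6))
F(E) = 1/(-E + I*sqrt(6))
1/F(0 + 0*(-4)) = 1/(-1/((0 + 0*(-4)) - I*sqrt(6))) = 1/(-1/((0 + 0) - I*sqrt(6))) = 1/(-1/(0 - I*sqrt(6))) = 1/(-1/((-I*sqrt(6)))) = 1/(-I*sqrt(6)/6) = I*sqrt(6)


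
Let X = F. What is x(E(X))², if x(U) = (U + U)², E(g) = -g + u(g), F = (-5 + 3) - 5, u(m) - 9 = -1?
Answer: 810000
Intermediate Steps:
u(m) = 8 (u(m) = 9 - 1 = 8)
F = -7 (F = -2 - 5 = -7)
X = -7
E(g) = 8 - g (E(g) = -g + 8 = 8 - g)
x(U) = 4*U² (x(U) = (2*U)² = 4*U²)
x(E(X))² = (4*(8 - 1*(-7))²)² = (4*(8 + 7)²)² = (4*15²)² = (4*225)² = 900² = 810000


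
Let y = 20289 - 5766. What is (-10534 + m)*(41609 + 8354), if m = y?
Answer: 199302407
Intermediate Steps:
y = 14523
m = 14523
(-10534 + m)*(41609 + 8354) = (-10534 + 14523)*(41609 + 8354) = 3989*49963 = 199302407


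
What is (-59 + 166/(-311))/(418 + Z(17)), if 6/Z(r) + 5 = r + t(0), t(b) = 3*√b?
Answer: -37030/260307 ≈ -0.14226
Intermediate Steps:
Z(r) = 6/(-5 + r) (Z(r) = 6/(-5 + (r + 3*√0)) = 6/(-5 + (r + 3*0)) = 6/(-5 + (r + 0)) = 6/(-5 + r))
(-59 + 166/(-311))/(418 + Z(17)) = (-59 + 166/(-311))/(418 + 6/(-5 + 17)) = (-59 + 166*(-1/311))/(418 + 6/12) = (-59 - 166/311)/(418 + 6*(1/12)) = -18515/(311*(418 + ½)) = -18515/(311*837/2) = -18515/311*2/837 = -37030/260307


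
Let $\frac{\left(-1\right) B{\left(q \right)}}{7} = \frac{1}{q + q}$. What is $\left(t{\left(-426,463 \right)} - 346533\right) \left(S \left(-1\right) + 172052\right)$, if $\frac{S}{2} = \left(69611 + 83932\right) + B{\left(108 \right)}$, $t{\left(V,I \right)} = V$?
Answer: $\frac{562214869415}{12} \approx 4.6851 \cdot 10^{10}$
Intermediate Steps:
$B{\left(q \right)} = - \frac{7}{2 q}$ ($B{\left(q \right)} = - \frac{7}{q + q} = - \frac{7}{2 q}$)
$S = \frac{33165281}{108}$ ($S = 2 \left(\left(69611 + 83932\right) - \frac{7}{2 \cdot 108}\right) = 2 \left(153543 - \frac{7}{216}\right) = 2 \cdot \frac{33165281}{216} = \frac{33165281}{108} \approx 3.0709 \cdot 10^{5}$)
$\left(t{\left(-426,463 \right)} - 346533\right) \left(S \left(-1\right) + 172052\right) = \left(-426 - 346533\right) \left(\frac{33165281}{108} \left(-1\right) + 172052\right) = - 346959 \left(- \frac{33165281}{108} + 172052\right) = \left(-346959\right) \left(- \frac{14583665}{108}\right) = \frac{562214869415}{12}$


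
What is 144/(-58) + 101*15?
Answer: 43863/29 ≈ 1512.5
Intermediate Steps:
144/(-58) + 101*15 = 144*(-1/58) + 1515 = -72/29 + 1515 = 43863/29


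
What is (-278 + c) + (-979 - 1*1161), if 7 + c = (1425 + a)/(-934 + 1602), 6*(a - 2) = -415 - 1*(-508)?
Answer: -3236915/1336 ≈ -2422.8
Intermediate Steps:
a = 35/2 (a = 2 + (-415 - 1*(-508))/6 = 2 + (-415 + 508)/6 = 2 + (1/6)*93 = 2 + 31/2 = 35/2 ≈ 17.500)
c = -6467/1336 (c = -7 + (1425 + 35/2)/(-934 + 1602) = -7 + (2885/2)/668 = -7 + (2885/2)*(1/668) = -7 + 2885/1336 = -6467/1336 ≈ -4.8406)
(-278 + c) + (-979 - 1*1161) = (-278 - 6467/1336) + (-979 - 1*1161) = -377875/1336 + (-979 - 1161) = -377875/1336 - 2140 = -3236915/1336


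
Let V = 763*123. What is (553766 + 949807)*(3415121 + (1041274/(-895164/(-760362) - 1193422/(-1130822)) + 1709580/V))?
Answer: 9735697225869781533752022697/1668169349716191 ≈ 5.8362e+12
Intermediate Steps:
V = 93849
(553766 + 949807)*(3415121 + (1041274/(-895164/(-760362) - 1193422/(-1130822)) + 1709580/V)) = (553766 + 949807)*(3415121 + (1041274/(-895164/(-760362) - 1193422/(-1130822)) + 1709580/93849)) = 1503573*(3415121 + (1041274/(-895164*(-1/760362) - 1193422*(-1/1130822)) + 1709580*(1/93849))) = 1503573*(3415121 + (1041274/(149194/126727 + 596711/565411) + 569860/31283)) = 1503573*(3415121 + (1041274/(159975323631/71652839797) + 569860/31283)) = 1503573*(3415121 + (1041274*(71652839797/159975323631) + 569860/31283)) = 1503573*(3415121 + (74610239106781378/159975323631 + 569860/31283)) = 1503573*(3415121 + 2334123273515366209634/5004508049148573) = 1503573*(19425123806831689981967/5004508049148573) = 9735697225869781533752022697/1668169349716191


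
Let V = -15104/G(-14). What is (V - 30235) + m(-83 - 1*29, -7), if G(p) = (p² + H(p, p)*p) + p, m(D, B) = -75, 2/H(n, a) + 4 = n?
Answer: -212746/7 ≈ -30392.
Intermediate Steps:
H(n, a) = 2/(-4 + n)
G(p) = p + p² + 2*p/(-4 + p) (G(p) = (p² + (2/(-4 + p))*p) + p = (p² + 2*p/(-4 + p)) + p = p + p² + 2*p/(-4 + p))
V = -576/7 (V = -15104*(-(-4 - 14)/(14*(2 + (1 - 14)*(-4 - 14)))) = -15104*9/(7*(2 - 13*(-18))) = -15104*9/(7*(2 + 234)) = -15104/((-14*(-1/18)*236)) = -15104/1652/9 = -15104*9/1652 = -576/7 ≈ -82.286)
(V - 30235) + m(-83 - 1*29, -7) = (-576/7 - 30235) - 75 = -212221/7 - 75 = -212746/7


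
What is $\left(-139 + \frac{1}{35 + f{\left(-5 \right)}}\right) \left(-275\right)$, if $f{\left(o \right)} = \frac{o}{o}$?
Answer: $\frac{1375825}{36} \approx 38217.0$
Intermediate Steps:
$f{\left(o \right)} = 1$
$\left(-139 + \frac{1}{35 + f{\left(-5 \right)}}\right) \left(-275\right) = \left(-139 + \frac{1}{35 + 1}\right) \left(-275\right) = \left(-139 + \frac{1}{36}\right) \left(-275\right) = \left(- \frac{5003}{36}\right) \left(-275\right) = \frac{1375825}{36}$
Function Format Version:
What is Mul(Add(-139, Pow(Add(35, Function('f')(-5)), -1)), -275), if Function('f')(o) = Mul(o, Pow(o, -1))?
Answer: Rational(1375825, 36) ≈ 38217.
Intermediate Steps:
Function('f')(o) = 1
Mul(Add(-139, Pow(Add(35, Function('f')(-5)), -1)), -275) = Mul(Add(-139, Pow(Add(35, 1), -1)), -275) = Mul(Add(-139, Pow(36, -1)), -275) = Mul(Add(-139, Rational(1, 36)), -275) = Mul(Rational(-5003, 36), -275) = Rational(1375825, 36)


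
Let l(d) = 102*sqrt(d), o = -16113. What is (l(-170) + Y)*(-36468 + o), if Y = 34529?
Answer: -1815569349 - 5363262*I*sqrt(170) ≈ -1.8156e+9 - 6.9928e+7*I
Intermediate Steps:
(l(-170) + Y)*(-36468 + o) = (102*sqrt(-170) + 34529)*(-36468 - 16113) = (102*(I*sqrt(170)) + 34529)*(-52581) = (102*I*sqrt(170) + 34529)*(-52581) = (34529 + 102*I*sqrt(170))*(-52581) = -1815569349 - 5363262*I*sqrt(170)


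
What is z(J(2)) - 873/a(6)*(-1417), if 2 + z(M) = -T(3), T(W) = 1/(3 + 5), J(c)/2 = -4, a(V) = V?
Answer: 1649371/8 ≈ 2.0617e+5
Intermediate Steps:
J(c) = -8 (J(c) = 2*(-4) = -8)
T(W) = ⅛ (T(W) = 1/8 = ⅛)
z(M) = -17/8 (z(M) = -2 - 1*⅛ = -2 - ⅛ = -17/8)
z(J(2)) - 873/a(6)*(-1417) = -17/8 - 873/6*(-1417) = -17/8 - 873*⅙*(-1417) = -17/8 - 291/2*(-1417) = -17/8 + 412347/2 = 1649371/8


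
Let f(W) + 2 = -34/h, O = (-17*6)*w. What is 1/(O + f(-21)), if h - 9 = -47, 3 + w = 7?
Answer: -19/7773 ≈ -0.0024444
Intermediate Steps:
w = 4 (w = -3 + 7 = 4)
h = -38 (h = 9 - 47 = -38)
O = -408 (O = -17*6*4 = -102*4 = -408)
f(W) = -21/19 (f(W) = -2 - 34/(-38) = -2 - 34*(-1/38) = -2 + 17/19 = -21/19)
1/(O + f(-21)) = 1/(-408 - 21/19) = 1/(-7773/19) = -19/7773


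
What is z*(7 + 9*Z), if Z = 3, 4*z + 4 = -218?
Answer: -1887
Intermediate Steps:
z = -111/2 (z = -1 + (1/4)*(-218) = -1 - 109/2 = -111/2 ≈ -55.500)
z*(7 + 9*Z) = -111*(7 + 9*3)/2 = -111*(7 + 27)/2 = -111/2*34 = -1887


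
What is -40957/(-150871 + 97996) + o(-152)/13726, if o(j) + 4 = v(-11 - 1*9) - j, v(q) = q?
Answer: 284471891/362881125 ≈ 0.78393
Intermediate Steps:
o(j) = -24 - j (o(j) = -4 + ((-11 - 1*9) - j) = -4 + ((-11 - 9) - j) = -4 + (-20 - j) = -24 - j)
-40957/(-150871 + 97996) + o(-152)/13726 = -40957/(-150871 + 97996) + (-24 - 1*(-152))/13726 = -40957/(-52875) + (-24 + 152)*(1/13726) = -40957*(-1/52875) + 128*(1/13726) = 40957/52875 + 64/6863 = 284471891/362881125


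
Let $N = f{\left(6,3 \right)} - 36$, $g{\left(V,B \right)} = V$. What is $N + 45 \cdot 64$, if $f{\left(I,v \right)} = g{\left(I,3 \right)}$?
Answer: $2850$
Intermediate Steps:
$f{\left(I,v \right)} = I$
$N = -30$ ($N = 6 - 36 = -30$)
$N + 45 \cdot 64 = -30 + 45 \cdot 64 = -30 + 2880 = 2850$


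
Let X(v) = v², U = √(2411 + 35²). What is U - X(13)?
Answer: -169 + 6*√101 ≈ -108.70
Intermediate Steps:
U = 6*√101 (U = √(2411 + 1225) = √3636 = 6*√101 ≈ 60.299)
U - X(13) = 6*√101 - 1*13² = 6*√101 - 1*169 = 6*√101 - 169 = -169 + 6*√101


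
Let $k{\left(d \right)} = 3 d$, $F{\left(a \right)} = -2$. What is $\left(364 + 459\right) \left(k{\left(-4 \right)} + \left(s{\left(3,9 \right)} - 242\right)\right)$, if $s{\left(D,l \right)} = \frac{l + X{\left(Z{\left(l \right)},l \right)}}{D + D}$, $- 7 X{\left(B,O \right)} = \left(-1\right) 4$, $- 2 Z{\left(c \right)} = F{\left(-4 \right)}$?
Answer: $- \frac{8724623}{42} \approx -2.0773 \cdot 10^{5}$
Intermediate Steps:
$Z{\left(c \right)} = 1$ ($Z{\left(c \right)} = \left(- \frac{1}{2}\right) \left(-2\right) = 1$)
$X{\left(B,O \right)} = \frac{4}{7}$ ($X{\left(B,O \right)} = - \frac{\left(-1\right) 4}{7} = \left(- \frac{1}{7}\right) \left(-4\right) = \frac{4}{7}$)
$s{\left(D,l \right)} = \frac{\frac{4}{7} + l}{2 D}$ ($s{\left(D,l \right)} = \frac{l + \frac{4}{7}}{D + D} = \frac{\frac{4}{7} + l}{2 D}$)
$\left(364 + 459\right) \left(k{\left(-4 \right)} + \left(s{\left(3,9 \right)} - 242\right)\right) = \left(364 + 459\right) \left(3 \left(-4\right) - \left(242 - \frac{4 + 7 \cdot 9}{14 \cdot 3}\right)\right) = 823 \left(-12 - \left(242 - \frac{4 + 63}{42}\right)\right) = 823 \left(-12 - \left(242 - \frac{67}{42}\right)\right) = 823 \left(-12 + \left(\frac{67}{42} - 242\right)\right) = 823 \left(-12 - \frac{10097}{42}\right) = 823 \left(- \frac{10601}{42}\right) = - \frac{8724623}{42}$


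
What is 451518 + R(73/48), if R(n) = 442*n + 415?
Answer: 10862525/24 ≈ 4.5261e+5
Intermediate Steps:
R(n) = 415 + 442*n
451518 + R(73/48) = 451518 + (415 + 442*(73/48)) = 451518 + (415 + 16133/24) = 451518 + 26093/24 = 10862525/24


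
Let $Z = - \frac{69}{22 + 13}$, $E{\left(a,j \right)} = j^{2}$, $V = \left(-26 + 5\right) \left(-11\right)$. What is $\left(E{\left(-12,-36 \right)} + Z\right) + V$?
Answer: $\frac{53376}{35} \approx 1525.0$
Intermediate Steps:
$V = 231$ ($V = \left(-21\right) \left(-11\right) = 231$)
$Z = - \frac{69}{35} \approx -1.9714$
$\left(E{\left(-12,-36 \right)} + Z\right) + V = \left(\left(-36\right)^{2} - \frac{69}{35}\right) + 231 = \left(1296 - \frac{69}{35}\right) + 231 = \frac{45291}{35} + 231 = \frac{53376}{35}$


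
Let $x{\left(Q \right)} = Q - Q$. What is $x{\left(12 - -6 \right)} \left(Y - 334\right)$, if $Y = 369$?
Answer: $0$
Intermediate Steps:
$x{\left(Q \right)} = 0$
$x{\left(12 - -6 \right)} \left(Y - 334\right) = 0 \left(369 - 334\right) = 0 \cdot 35 = 0$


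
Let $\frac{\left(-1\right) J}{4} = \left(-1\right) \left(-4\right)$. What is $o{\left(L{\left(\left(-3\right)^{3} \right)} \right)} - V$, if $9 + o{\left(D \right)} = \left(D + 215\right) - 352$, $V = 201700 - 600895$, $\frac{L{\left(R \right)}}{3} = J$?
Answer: $399001$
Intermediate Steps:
$J = -16$ ($J = - 4 \left(\left(-1\right) \left(-4\right)\right) = \left(-4\right) 4 = -16$)
$L{\left(R \right)} = -48$ ($L{\left(R \right)} = 3 \left(-16\right) = -48$)
$V = -399195$
$o{\left(D \right)} = -146 + D$ ($o{\left(D \right)} = -9 + \left(\left(D + 215\right) - 352\right) = -9 + \left(\left(215 + D\right) - 352\right) = -9 + \left(-137 + D\right) = -146 + D$)
$o{\left(L{\left(\left(-3\right)^{3} \right)} \right)} - V = \left(-146 - 48\right) - -399195 = -194 + 399195 = 399001$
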